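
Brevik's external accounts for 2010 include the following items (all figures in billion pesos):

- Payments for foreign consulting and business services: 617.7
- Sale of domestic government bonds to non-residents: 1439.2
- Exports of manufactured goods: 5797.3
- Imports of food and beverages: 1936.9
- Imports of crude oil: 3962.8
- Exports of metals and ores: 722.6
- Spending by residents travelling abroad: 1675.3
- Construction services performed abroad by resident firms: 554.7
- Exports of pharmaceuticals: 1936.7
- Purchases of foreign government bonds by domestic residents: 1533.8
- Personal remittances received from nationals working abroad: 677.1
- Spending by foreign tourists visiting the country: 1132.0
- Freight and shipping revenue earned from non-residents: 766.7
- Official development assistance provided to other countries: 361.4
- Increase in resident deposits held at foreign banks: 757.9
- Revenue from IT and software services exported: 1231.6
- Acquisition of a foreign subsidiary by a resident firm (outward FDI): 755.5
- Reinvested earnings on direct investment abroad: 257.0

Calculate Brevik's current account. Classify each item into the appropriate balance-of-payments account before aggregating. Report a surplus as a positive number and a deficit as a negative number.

4521.6

Goods: -3962.8 + 722.6 + 1936.7 - 1936.9 + 5797.3 = 2556.9
Services: 1231.6 - 1675.3 - 617.7 + 1132.0 + 766.7 + 554.7 = 1392.0
Primary income: 257.0
Secondary income: 677.1 - 361.4 = 315.7
Current account = 2556.9 + 1392.0 + 257.0 + 315.7 = 4521.6
(Excluded from the current account — financial account: sale of domestic government bonds to non-residents 1439.2, purchases of foreign government bonds by domestic residents 1533.8, increase in resident deposits held at foreign banks 757.9, acquisition of a foreign subsidiary by a resident firm (outward FDI) 755.5.)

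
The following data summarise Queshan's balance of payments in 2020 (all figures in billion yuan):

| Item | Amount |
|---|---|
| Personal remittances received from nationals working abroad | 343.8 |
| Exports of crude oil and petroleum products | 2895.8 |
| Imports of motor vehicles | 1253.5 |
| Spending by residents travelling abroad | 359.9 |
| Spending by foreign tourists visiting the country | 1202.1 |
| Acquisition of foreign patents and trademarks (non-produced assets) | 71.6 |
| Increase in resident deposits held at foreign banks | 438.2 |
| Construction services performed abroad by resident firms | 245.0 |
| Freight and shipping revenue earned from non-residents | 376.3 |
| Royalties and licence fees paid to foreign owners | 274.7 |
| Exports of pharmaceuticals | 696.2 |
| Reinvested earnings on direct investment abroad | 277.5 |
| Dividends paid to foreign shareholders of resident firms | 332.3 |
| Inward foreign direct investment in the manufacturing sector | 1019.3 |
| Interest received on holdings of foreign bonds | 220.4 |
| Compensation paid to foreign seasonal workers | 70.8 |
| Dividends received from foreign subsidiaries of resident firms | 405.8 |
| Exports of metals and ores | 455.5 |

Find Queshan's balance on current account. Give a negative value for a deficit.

Goods: 455.5 + 696.2 - 1253.5 + 2895.8 = 2794.0
Services: 1202.1 + 376.3 - 274.7 + 245.0 - 359.9 = 1188.8
Primary income: 405.8 + 277.5 + 220.4 - 332.3 - 70.8 = 500.6
Secondary income: 343.8
Current account = 2794.0 + 1188.8 + 500.6 + 343.8 = 4827.2
(Excluded from the current account — capital account: acquisition of foreign patents and trademarks (non-produced assets) 71.6; financial account: increase in resident deposits held at foreign banks 438.2, inward foreign direct investment in the manufacturing sector 1019.3.)

4827.2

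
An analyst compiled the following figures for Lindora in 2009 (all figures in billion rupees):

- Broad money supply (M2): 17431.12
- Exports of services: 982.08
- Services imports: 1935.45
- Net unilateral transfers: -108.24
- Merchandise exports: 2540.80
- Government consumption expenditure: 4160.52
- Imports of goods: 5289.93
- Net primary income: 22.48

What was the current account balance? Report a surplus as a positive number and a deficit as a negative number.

-3788.26

Goods balance = 2540.80 - 5289.93 = -2749.13
Services balance = 982.08 - 1935.45 = -953.37
Trade balance (goods + services) = -2749.13 + (-953.37) = -3702.50
Net primary income = 22.48
Net secondary income = -108.24
Current account = -3702.50 + 22.48 + (-108.24) = -3788.26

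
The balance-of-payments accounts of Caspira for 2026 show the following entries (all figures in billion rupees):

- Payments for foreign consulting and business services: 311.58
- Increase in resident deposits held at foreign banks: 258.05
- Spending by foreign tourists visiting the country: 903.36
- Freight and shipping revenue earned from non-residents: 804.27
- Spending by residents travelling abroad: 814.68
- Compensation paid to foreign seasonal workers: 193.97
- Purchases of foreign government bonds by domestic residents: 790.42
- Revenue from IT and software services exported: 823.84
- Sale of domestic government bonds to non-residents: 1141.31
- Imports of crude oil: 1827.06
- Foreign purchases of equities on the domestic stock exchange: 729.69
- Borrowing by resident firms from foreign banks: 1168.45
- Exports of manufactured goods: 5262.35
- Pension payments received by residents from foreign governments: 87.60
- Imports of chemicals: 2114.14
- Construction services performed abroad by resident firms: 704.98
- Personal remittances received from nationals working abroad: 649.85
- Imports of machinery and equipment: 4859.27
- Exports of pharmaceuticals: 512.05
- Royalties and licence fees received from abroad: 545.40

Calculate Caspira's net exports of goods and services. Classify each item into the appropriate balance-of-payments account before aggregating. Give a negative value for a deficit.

Goods: 512.05 - 2114.14 + 5262.35 - 4859.27 - 1827.06 = -3026.07
Services: 903.36 - 814.68 + 545.40 - 311.58 + 804.27 + 704.98 + 823.84 = 2655.59
Trade balance = -3026.07 + 2655.59 = -370.48
(Excluded from the trade balance — financial account: increase in resident deposits held at foreign banks 258.05, purchases of foreign government bonds by domestic residents 790.42, sale of domestic government bonds to non-residents 1141.31, foreign purchases of equities on the domestic stock exchange 729.69, borrowing by resident firms from foreign banks 1168.45; primary income: compensation paid to foreign seasonal workers 193.97; secondary income: pension payments received by residents from foreign governments 87.60, personal remittances received from nationals working abroad 649.85.)

-370.48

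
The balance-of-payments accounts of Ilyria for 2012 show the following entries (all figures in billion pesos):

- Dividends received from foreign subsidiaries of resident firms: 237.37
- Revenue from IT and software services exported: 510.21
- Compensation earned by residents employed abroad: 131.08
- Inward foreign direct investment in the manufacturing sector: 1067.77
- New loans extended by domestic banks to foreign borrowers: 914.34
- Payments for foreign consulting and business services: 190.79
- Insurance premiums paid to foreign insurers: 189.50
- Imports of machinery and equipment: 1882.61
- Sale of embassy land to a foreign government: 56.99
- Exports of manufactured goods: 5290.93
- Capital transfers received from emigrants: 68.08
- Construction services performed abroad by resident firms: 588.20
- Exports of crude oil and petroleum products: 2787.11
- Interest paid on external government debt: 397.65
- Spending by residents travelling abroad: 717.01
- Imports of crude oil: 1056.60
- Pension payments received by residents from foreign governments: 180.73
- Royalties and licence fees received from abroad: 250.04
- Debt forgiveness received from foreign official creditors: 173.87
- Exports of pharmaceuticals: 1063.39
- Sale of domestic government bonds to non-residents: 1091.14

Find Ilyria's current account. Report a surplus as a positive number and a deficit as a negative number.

Goods: 2787.11 + 1063.39 - 1882.61 + 5290.93 - 1056.60 = 6202.22
Services: -189.50 + 588.20 + 250.04 + 510.21 - 190.79 - 717.01 = 251.15
Primary income: 131.08 + 237.37 - 397.65 = -29.20
Secondary income: 180.73
Current account = 6202.22 + 251.15 + (-29.20) + 180.73 = 6604.90
(Excluded from the current account — financial account: inward foreign direct investment in the manufacturing sector 1067.77, new loans extended by domestic banks to foreign borrowers 914.34, sale of domestic government bonds to non-residents 1091.14; capital account: sale of embassy land to a foreign government 56.99, capital transfers received from emigrants 68.08, debt forgiveness received from foreign official creditors 173.87.)

6604.90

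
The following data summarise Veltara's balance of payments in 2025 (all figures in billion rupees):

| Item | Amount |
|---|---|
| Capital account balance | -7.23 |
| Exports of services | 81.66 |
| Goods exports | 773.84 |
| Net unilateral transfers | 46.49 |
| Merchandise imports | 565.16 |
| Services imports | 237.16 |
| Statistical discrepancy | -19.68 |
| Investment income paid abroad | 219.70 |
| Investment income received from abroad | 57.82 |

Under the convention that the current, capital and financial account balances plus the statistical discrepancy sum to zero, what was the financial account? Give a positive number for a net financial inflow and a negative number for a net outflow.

89.12

Goods balance = 773.84 - 565.16 = 208.68
Services balance = 81.66 - 237.16 = -155.50
Trade balance (goods + services) = 208.68 + (-155.50) = 53.18
Net primary income = 57.82 - 219.70 = -161.88
Net secondary income = 46.49
Current account = 53.18 + (-161.88) + 46.49 = -62.21
Financial account = -(-62.21 + (-7.23) + (-19.68)) = 89.12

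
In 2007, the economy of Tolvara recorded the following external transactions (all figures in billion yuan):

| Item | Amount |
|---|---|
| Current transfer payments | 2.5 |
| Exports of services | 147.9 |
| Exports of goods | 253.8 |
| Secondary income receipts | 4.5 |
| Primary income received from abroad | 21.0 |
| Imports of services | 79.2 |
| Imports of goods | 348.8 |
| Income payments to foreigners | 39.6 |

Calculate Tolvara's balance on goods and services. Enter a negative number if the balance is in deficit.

-26.3

Goods balance = 253.8 - 348.8 = -95.0
Services balance = 147.9 - 79.2 = 68.7
Trade balance (goods + services) = -95.0 + 68.7 = -26.3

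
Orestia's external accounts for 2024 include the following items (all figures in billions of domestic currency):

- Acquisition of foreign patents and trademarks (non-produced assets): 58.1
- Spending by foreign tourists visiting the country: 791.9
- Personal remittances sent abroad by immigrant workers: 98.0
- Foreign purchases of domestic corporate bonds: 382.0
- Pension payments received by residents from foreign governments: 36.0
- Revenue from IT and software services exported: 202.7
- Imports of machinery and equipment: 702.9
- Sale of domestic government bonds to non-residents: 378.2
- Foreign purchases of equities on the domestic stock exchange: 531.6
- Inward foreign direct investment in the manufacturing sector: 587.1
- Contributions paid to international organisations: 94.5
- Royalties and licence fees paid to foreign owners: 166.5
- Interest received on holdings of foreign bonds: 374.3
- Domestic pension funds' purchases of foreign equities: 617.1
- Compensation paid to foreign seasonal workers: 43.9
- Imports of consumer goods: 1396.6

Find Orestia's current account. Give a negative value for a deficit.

-1097.5

Goods: -702.9 - 1396.6 = -2099.5
Services: 791.9 - 166.5 + 202.7 = 828.1
Primary income: 374.3 - 43.9 = 330.4
Secondary income: -98.0 + 36.0 - 94.5 = -156.5
Current account = (-2099.5) + 828.1 + 330.4 + (-156.5) = -1097.5
(Excluded from the current account — capital account: acquisition of foreign patents and trademarks (non-produced assets) 58.1; financial account: foreign purchases of domestic corporate bonds 382.0, sale of domestic government bonds to non-residents 378.2, foreign purchases of equities on the domestic stock exchange 531.6, inward foreign direct investment in the manufacturing sector 587.1, domestic pension funds' purchases of foreign equities 617.1.)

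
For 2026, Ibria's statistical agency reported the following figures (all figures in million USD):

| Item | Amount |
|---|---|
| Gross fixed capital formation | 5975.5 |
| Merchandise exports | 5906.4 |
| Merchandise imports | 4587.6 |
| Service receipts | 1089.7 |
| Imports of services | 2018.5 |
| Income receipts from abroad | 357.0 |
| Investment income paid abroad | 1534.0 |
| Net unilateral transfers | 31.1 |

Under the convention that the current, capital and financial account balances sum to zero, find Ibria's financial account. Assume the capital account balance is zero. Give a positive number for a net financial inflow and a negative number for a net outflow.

Goods balance = 5906.4 - 4587.6 = 1318.8
Services balance = 1089.7 - 2018.5 = -928.8
Trade balance (goods + services) = 1318.8 + (-928.8) = 390.0
Net primary income = 357.0 - 1534.0 = -1177.0
Net secondary income = 31.1
Current account = 390.0 + (-1177.0) + 31.1 = -755.9
Financial account = -(-755.9) = 755.9

755.9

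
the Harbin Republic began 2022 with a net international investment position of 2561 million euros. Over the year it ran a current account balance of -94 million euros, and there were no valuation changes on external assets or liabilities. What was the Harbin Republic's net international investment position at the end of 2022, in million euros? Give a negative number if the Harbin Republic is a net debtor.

2467

With no valuation effects, change in NIIP = current account = -94
End-of-year NIIP = 2561 + (-94) = 2467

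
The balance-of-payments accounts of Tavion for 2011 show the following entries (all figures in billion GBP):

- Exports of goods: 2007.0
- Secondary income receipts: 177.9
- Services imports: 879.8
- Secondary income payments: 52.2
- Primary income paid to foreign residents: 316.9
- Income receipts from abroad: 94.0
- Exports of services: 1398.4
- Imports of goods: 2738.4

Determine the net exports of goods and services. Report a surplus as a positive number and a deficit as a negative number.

-212.8

Goods balance = 2007.0 - 2738.4 = -731.4
Services balance = 1398.4 - 879.8 = 518.6
Trade balance (goods + services) = -731.4 + 518.6 = -212.8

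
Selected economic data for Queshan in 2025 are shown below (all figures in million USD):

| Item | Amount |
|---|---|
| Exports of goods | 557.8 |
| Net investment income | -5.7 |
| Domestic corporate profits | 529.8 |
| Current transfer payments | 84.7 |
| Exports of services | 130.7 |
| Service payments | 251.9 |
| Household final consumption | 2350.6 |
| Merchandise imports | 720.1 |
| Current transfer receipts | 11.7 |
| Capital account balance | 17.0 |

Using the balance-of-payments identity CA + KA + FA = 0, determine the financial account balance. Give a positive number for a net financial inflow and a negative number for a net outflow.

Goods balance = 557.8 - 720.1 = -162.3
Services balance = 130.7 - 251.9 = -121.2
Trade balance (goods + services) = -162.3 + (-121.2) = -283.5
Net primary income = -5.7
Net secondary income = 11.7 - 84.7 = -73.0
Current account = -283.5 + (-5.7) + (-73.0) = -362.2
Financial account = -(-362.2 + 17.0) = 345.2

345.2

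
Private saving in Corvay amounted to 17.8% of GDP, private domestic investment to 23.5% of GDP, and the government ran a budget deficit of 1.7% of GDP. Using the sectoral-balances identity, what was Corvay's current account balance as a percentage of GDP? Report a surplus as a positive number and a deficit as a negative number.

By the sectoral-balances identity, CA = (S_private - I) + (T - G).
Private balance = 17.8 - 23.5 = -5.7
Government balance (T - G) = -1.7
CA = -5.7 + (-1.7) = -7.4

-7.4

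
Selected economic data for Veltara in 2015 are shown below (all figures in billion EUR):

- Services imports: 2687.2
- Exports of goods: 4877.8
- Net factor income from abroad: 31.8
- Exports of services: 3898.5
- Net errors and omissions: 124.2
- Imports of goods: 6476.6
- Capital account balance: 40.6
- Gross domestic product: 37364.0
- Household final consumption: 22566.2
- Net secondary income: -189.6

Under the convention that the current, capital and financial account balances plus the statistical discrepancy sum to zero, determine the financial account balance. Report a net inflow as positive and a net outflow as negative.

Goods balance = 4877.8 - 6476.6 = -1598.8
Services balance = 3898.5 - 2687.2 = 1211.3
Trade balance (goods + services) = -1598.8 + 1211.3 = -387.5
Net primary income = 31.8
Net secondary income = -189.6
Current account = -387.5 + 31.8 + (-189.6) = -545.3
Financial account = -(-545.3 + 40.6 + 124.2) = 380.5

380.5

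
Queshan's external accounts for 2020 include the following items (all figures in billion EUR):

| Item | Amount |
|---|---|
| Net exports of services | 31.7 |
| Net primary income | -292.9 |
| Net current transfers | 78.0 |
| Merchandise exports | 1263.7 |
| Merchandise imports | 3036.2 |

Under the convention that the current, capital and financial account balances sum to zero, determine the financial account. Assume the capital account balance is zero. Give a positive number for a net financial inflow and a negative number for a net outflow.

1955.7

Goods balance = 1263.7 - 3036.2 = -1772.5
Services balance = 31.7
Trade balance (goods + services) = -1772.5 + 31.7 = -1740.8
Net primary income = -292.9
Net secondary income = 78.0
Current account = -1740.8 + (-292.9) + 78.0 = -1955.7
Financial account = -(-1955.7) = 1955.7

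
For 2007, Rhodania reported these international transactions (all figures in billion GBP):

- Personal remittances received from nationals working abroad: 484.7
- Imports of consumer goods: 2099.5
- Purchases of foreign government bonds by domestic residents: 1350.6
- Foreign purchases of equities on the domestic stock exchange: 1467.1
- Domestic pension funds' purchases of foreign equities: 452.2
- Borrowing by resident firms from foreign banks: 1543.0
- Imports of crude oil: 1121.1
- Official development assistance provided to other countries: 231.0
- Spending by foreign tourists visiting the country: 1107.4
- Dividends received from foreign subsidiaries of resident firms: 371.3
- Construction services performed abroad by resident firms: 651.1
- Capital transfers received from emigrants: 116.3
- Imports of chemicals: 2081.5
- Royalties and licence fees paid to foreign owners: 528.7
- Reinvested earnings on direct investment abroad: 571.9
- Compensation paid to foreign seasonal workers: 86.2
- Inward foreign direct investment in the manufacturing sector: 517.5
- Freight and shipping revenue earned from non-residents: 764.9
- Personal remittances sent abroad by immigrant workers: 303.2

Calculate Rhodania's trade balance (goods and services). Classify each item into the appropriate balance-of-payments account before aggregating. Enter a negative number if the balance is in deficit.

Goods: -2099.5 - 2081.5 - 1121.1 = -5302.1
Services: -528.7 + 1107.4 + 764.9 + 651.1 = 1994.7
Trade balance = -5302.1 + 1994.7 = -3307.4
(Excluded from the trade balance — secondary income: personal remittances received from nationals working abroad 484.7, official development assistance provided to other countries 231.0, personal remittances sent abroad by immigrant workers 303.2; financial account: purchases of foreign government bonds by domestic residents 1350.6, foreign purchases of equities on the domestic stock exchange 1467.1, domestic pension funds' purchases of foreign equities 452.2, borrowing by resident firms from foreign banks 1543.0, inward foreign direct investment in the manufacturing sector 517.5; primary income: dividends received from foreign subsidiaries of resident firms 371.3, reinvested earnings on direct investment abroad 571.9, compensation paid to foreign seasonal workers 86.2; capital account: capital transfers received from emigrants 116.3.)

-3307.4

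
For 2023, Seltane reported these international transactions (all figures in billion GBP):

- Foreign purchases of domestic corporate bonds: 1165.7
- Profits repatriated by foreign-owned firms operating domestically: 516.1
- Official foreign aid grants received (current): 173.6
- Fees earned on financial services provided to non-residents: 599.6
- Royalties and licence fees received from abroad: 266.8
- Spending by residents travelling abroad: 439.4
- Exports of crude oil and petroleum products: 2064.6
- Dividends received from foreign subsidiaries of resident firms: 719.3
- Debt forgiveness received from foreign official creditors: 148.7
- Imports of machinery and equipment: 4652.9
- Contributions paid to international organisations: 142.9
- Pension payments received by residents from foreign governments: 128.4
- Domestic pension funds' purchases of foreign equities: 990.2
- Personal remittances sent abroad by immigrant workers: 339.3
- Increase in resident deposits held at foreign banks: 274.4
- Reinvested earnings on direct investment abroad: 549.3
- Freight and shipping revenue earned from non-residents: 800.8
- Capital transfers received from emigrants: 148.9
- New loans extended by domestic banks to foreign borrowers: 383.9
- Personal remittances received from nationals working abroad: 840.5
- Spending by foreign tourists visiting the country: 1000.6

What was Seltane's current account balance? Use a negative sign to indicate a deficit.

Goods: 2064.6 - 4652.9 = -2588.3
Services: 1000.6 + 266.8 + 599.6 - 439.4 + 800.8 = 2228.4
Primary income: -516.1 + 719.3 + 549.3 = 752.5
Secondary income: -142.9 - 339.3 + 173.6 + 840.5 + 128.4 = 660.3
Current account = (-2588.3) + 2228.4 + 752.5 + 660.3 = 1052.9
(Excluded from the current account — financial account: foreign purchases of domestic corporate bonds 1165.7, domestic pension funds' purchases of foreign equities 990.2, increase in resident deposits held at foreign banks 274.4, new loans extended by domestic banks to foreign borrowers 383.9; capital account: debt forgiveness received from foreign official creditors 148.7, capital transfers received from emigrants 148.9.)

1052.9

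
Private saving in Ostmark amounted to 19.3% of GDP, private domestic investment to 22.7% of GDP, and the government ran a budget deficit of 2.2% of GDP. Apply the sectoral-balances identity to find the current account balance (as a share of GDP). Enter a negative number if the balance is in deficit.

-5.6

By the sectoral-balances identity, CA = (S_private - I) + (T - G).
Private balance = 19.3 - 22.7 = -3.4
Government balance (T - G) = -2.2
CA = -3.4 + (-2.2) = -5.6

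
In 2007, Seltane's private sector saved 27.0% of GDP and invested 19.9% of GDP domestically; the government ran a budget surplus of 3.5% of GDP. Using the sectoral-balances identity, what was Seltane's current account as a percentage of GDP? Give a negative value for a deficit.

By the sectoral-balances identity, CA = (S_private - I) + (T - G).
Private balance = 27.0 - 19.9 = 7.1
Government balance (T - G) = 3.5
CA = 7.1 + 3.5 = 10.6

10.6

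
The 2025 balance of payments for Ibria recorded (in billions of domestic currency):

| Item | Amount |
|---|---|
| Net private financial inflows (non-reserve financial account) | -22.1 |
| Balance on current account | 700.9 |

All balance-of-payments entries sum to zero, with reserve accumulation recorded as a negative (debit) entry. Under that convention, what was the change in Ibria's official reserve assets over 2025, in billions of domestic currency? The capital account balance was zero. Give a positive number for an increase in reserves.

Official reserve transactions balance = -(700.9 + (-22.1)) = -678.8
An accumulation of reserves is recorded as a debit (negative entry), so the change in the stock of reserves is the negative of that balance.
Change in official reserves = -(-678.8) = 678.8

678.8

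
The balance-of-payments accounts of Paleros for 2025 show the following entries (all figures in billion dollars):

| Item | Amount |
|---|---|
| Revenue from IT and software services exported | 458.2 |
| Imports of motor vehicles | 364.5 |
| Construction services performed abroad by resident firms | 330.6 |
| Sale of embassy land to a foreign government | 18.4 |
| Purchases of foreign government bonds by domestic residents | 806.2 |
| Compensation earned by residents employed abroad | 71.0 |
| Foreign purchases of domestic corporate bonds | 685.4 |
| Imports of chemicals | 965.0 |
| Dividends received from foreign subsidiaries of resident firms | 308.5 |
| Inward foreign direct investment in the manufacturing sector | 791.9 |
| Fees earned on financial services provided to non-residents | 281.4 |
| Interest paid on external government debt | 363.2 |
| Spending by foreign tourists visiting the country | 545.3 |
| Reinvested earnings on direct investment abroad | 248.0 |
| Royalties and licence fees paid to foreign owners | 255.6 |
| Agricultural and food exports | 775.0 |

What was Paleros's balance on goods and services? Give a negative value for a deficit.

805.4

Goods: -364.5 + 775.0 - 965.0 = -554.5
Services: 330.6 + 545.3 + 458.2 - 255.6 + 281.4 = 1359.9
Trade balance = -554.5 + 1359.9 = 805.4
(Excluded from the trade balance — capital account: sale of embassy land to a foreign government 18.4; financial account: purchases of foreign government bonds by domestic residents 806.2, foreign purchases of domestic corporate bonds 685.4, inward foreign direct investment in the manufacturing sector 791.9; primary income: compensation earned by residents employed abroad 71.0, dividends received from foreign subsidiaries of resident firms 308.5, interest paid on external government debt 363.2, reinvested earnings on direct investment abroad 248.0.)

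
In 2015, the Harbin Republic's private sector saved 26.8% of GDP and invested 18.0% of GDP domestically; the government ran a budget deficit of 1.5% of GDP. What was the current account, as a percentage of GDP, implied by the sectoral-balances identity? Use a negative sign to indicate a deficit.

7.3

By the sectoral-balances identity, CA = (S_private - I) + (T - G).
Private balance = 26.8 - 18.0 = 8.8
Government balance (T - G) = -1.5
CA = 8.8 + (-1.5) = 7.3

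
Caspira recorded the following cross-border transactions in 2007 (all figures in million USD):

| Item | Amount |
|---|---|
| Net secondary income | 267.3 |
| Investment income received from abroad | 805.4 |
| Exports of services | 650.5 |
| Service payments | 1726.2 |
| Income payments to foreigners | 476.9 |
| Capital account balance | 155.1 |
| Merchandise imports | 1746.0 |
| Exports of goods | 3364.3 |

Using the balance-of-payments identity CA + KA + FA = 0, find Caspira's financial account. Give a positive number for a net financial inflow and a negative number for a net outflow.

Goods balance = 3364.3 - 1746.0 = 1618.3
Services balance = 650.5 - 1726.2 = -1075.7
Trade balance (goods + services) = 1618.3 + (-1075.7) = 542.6
Net primary income = 805.4 - 476.9 = 328.5
Net secondary income = 267.3
Current account = 542.6 + 328.5 + 267.3 = 1138.4
Financial account = -(1138.4 + 155.1) = -1293.5

-1293.5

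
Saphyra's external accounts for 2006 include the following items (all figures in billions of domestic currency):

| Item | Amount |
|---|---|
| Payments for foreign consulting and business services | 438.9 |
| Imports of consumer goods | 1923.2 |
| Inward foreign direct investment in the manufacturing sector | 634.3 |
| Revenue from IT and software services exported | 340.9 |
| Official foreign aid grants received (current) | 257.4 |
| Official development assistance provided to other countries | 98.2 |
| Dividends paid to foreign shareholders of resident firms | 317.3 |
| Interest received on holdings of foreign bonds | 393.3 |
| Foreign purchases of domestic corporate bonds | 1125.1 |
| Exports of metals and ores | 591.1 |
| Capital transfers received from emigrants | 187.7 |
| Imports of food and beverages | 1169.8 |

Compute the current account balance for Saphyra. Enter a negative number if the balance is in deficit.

Goods: -1169.8 - 1923.2 + 591.1 = -2501.9
Services: 340.9 - 438.9 = -98.0
Primary income: 393.3 - 317.3 = 76.0
Secondary income: -98.2 + 257.4 = 159.2
Current account = (-2501.9) + (-98.0) + 76.0 + 159.2 = -2364.7
(Excluded from the current account — financial account: inward foreign direct investment in the manufacturing sector 634.3, foreign purchases of domestic corporate bonds 1125.1; capital account: capital transfers received from emigrants 187.7.)

-2364.7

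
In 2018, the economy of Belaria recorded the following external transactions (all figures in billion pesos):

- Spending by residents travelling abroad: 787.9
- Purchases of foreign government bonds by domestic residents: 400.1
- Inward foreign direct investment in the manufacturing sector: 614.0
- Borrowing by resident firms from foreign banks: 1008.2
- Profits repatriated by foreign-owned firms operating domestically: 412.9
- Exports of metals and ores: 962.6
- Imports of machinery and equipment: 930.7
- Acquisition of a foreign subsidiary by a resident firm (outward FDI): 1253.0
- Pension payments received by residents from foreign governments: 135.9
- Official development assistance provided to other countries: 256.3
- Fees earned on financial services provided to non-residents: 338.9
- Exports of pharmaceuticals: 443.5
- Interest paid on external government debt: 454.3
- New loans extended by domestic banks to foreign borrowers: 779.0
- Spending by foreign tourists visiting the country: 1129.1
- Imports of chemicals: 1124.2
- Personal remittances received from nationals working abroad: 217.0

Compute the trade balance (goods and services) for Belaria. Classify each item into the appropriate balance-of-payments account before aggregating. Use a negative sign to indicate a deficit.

31.3

Goods: -1124.2 - 930.7 + 962.6 + 443.5 = -648.8
Services: -787.9 + 338.9 + 1129.1 = 680.1
Trade balance = -648.8 + 680.1 = 31.3
(Excluded from the trade balance — financial account: purchases of foreign government bonds by domestic residents 400.1, inward foreign direct investment in the manufacturing sector 614.0, borrowing by resident firms from foreign banks 1008.2, acquisition of a foreign subsidiary by a resident firm (outward FDI) 1253.0, new loans extended by domestic banks to foreign borrowers 779.0; primary income: profits repatriated by foreign-owned firms operating domestically 412.9, interest paid on external government debt 454.3; secondary income: pension payments received by residents from foreign governments 135.9, official development assistance provided to other countries 256.3, personal remittances received from nationals working abroad 217.0.)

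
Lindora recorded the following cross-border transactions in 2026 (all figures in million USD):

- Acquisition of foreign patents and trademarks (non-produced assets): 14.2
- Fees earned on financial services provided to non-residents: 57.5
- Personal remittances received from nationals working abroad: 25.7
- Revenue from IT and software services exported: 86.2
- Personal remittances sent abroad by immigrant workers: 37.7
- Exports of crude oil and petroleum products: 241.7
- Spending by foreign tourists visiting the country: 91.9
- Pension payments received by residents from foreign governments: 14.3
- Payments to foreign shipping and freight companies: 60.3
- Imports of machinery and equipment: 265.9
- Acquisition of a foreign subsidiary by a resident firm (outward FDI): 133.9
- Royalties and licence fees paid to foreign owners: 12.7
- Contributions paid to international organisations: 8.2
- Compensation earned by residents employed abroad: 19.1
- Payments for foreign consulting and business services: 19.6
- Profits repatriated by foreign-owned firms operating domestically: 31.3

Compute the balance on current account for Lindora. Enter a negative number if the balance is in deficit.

Goods: 241.7 - 265.9 = -24.2
Services: -12.7 + 91.9 + 57.5 + 86.2 - 19.6 - 60.3 = 143.0
Primary income: 19.1 - 31.3 = -12.2
Secondary income: -37.7 + 14.3 - 8.2 + 25.7 = -5.9
Current account = (-24.2) + 143.0 + (-12.2) + (-5.9) = 100.7
(Excluded from the current account — capital account: acquisition of foreign patents and trademarks (non-produced assets) 14.2; financial account: acquisition of a foreign subsidiary by a resident firm (outward FDI) 133.9.)

100.7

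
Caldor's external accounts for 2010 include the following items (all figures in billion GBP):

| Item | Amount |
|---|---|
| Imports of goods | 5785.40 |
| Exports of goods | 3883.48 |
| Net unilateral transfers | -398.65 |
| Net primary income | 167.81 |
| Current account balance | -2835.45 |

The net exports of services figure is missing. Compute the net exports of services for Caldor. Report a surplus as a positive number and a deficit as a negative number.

-702.69

Current account = goods balance + services balance + net primary income + net secondary income
Sum of the known components = -2132.76
Net exports of services = CA - (known components) = -2835.45 - (-2132.76) = -702.69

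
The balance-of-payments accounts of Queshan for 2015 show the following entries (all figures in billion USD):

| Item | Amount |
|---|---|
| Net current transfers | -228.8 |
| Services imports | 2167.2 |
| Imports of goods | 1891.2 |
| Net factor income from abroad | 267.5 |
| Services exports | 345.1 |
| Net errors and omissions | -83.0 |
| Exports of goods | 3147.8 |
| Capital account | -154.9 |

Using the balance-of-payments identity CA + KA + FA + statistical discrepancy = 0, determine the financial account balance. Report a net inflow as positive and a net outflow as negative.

Goods balance = 3147.8 - 1891.2 = 1256.6
Services balance = 345.1 - 2167.2 = -1822.1
Trade balance (goods + services) = 1256.6 + (-1822.1) = -565.5
Net primary income = 267.5
Net secondary income = -228.8
Current account = -565.5 + 267.5 + (-228.8) = -526.8
Financial account = -(-526.8 + (-154.9) + (-83.0)) = 764.7

764.7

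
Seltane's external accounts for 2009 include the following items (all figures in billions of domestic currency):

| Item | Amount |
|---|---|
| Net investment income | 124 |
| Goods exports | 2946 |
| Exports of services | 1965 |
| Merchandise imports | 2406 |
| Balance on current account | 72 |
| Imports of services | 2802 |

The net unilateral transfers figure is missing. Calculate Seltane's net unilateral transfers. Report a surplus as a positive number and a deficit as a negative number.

245

Current account = goods balance + services balance + net primary income + net secondary income
Sum of the known components = -173
Net unilateral transfers = CA - (known components) = 72 - (-173) = 245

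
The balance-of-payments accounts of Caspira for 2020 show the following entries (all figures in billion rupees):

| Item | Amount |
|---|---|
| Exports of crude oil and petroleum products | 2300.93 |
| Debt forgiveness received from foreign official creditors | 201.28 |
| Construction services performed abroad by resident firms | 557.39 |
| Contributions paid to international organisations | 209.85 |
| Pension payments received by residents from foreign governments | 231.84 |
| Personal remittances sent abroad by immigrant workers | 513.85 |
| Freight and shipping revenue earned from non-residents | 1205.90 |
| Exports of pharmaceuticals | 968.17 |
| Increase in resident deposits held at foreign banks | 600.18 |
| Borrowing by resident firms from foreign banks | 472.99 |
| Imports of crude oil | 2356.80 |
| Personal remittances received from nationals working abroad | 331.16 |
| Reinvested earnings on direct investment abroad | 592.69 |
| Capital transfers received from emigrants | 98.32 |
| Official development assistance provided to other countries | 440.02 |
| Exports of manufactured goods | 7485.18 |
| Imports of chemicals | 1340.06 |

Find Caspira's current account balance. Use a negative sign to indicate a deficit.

Goods: -2356.80 - 1340.06 + 7485.18 + 2300.93 + 968.17 = 7057.42
Services: 557.39 + 1205.90 = 1763.29
Primary income: 592.69
Secondary income: -440.02 - 209.85 + 331.16 - 513.85 + 231.84 = -600.72
Current account = 7057.42 + 1763.29 + 592.69 + (-600.72) = 8812.68
(Excluded from the current account — capital account: debt forgiveness received from foreign official creditors 201.28, capital transfers received from emigrants 98.32; financial account: increase in resident deposits held at foreign banks 600.18, borrowing by resident firms from foreign banks 472.99.)

8812.68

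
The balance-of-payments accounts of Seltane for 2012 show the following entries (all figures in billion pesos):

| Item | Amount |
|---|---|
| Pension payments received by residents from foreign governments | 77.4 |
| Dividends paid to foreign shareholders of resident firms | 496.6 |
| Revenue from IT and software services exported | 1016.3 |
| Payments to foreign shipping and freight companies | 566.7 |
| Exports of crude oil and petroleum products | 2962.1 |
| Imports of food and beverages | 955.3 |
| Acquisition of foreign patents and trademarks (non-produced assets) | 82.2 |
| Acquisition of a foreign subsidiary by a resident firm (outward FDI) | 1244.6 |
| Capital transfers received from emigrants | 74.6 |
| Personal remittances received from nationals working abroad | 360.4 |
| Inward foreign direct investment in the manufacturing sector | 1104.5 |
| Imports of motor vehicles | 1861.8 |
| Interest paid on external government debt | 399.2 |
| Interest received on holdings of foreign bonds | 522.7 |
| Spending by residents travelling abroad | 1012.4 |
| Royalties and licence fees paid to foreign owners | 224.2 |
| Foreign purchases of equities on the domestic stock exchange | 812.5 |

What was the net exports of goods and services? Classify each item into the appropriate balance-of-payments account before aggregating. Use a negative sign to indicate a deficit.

-642.0

Goods: -955.3 + 2962.1 - 1861.8 = 145.0
Services: -566.7 - 1012.4 - 224.2 + 1016.3 = -787.0
Trade balance = 145.0 + (-787.0) = -642.0
(Excluded from the trade balance — secondary income: pension payments received by residents from foreign governments 77.4, personal remittances received from nationals working abroad 360.4; primary income: dividends paid to foreign shareholders of resident firms 496.6, interest paid on external government debt 399.2, interest received on holdings of foreign bonds 522.7; capital account: acquisition of foreign patents and trademarks (non-produced assets) 82.2, capital transfers received from emigrants 74.6; financial account: acquisition of a foreign subsidiary by a resident firm (outward FDI) 1244.6, inward foreign direct investment in the manufacturing sector 1104.5, foreign purchases of equities on the domestic stock exchange 812.5.)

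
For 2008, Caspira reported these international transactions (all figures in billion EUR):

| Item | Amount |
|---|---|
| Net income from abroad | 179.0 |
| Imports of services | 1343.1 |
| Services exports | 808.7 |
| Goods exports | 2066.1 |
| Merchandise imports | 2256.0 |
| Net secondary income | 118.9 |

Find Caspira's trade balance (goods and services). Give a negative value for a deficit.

-724.3

Goods balance = 2066.1 - 2256.0 = -189.9
Services balance = 808.7 - 1343.1 = -534.4
Trade balance (goods + services) = -189.9 + (-534.4) = -724.3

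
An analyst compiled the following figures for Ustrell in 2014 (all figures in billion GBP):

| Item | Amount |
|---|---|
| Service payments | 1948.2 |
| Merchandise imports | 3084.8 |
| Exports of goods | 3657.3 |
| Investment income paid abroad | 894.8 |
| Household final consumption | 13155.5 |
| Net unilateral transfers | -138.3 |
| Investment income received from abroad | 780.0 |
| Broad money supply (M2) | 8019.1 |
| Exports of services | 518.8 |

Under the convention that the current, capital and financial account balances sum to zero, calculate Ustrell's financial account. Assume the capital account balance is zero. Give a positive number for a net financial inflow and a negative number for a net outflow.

1110.0

Goods balance = 3657.3 - 3084.8 = 572.5
Services balance = 518.8 - 1948.2 = -1429.4
Trade balance (goods + services) = 572.5 + (-1429.4) = -856.9
Net primary income = 780.0 - 894.8 = -114.8
Net secondary income = -138.3
Current account = -856.9 + (-114.8) + (-138.3) = -1110.0
Financial account = -(-1110.0) = 1110.0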